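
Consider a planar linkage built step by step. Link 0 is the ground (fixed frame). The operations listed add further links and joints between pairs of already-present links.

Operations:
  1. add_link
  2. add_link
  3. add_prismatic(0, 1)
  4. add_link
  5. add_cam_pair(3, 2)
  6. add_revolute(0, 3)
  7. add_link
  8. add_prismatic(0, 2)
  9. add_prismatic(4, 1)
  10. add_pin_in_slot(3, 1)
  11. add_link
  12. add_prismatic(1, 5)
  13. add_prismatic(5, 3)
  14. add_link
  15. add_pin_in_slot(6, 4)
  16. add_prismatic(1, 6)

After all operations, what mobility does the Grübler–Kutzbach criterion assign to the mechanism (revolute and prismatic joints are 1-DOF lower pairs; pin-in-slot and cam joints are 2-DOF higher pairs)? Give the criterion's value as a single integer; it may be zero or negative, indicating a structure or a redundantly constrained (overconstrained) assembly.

M = 1

[1;0;0] (link 0 is ground)
L+ [2;0;0]
L+ [3;0;0]
P(0,1)∈J1 [3;1;0]
L+ [4;1;0]
C(3,2)∈J2 [4;1;1]
R(0,3)∈J1 [4;2;1]
L+ [5;2;1]
P(0,2)∈J1 [5;3;1]
P(4,1)∈J1 [5;4;1]
PS(3,1)∈J2 [5;4;2]
L+ [6;4;2]
P(1,5)∈J1 [6;5;2]
P(5,3)∈J1 [6;6;2]
L+ [7;6;2]
PS(6,4)∈J2 [7;6;3]
P(1,6)∈J1 [7;7;3]
mobility = 18 − 14 − 3 = 1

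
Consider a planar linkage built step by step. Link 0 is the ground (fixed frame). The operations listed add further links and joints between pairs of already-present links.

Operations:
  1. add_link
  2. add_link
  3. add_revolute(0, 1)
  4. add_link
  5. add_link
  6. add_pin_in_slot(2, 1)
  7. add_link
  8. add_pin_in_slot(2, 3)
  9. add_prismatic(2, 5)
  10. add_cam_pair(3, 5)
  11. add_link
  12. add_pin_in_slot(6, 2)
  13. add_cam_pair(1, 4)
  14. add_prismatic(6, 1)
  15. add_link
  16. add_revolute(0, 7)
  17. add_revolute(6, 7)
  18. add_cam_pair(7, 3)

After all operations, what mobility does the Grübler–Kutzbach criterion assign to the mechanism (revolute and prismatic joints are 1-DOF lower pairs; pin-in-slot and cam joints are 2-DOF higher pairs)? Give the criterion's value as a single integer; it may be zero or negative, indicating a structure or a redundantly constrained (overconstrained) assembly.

M = 5

(L,J1,J2)=(1,0,0); link0 fixed
link1: (2,0,0)
link2: (3,0,0)
R 0-1 [J1]: (3,1,0)
link3: (4,1,0)
link4: (5,1,0)
PS 2-1 [J2]: (5,1,1)
link5: (6,1,1)
PS 2-3 [J2]: (6,1,2)
P 2-5 [J1]: (6,2,2)
C 3-5 [J2]: (6,2,3)
link6: (7,2,3)
PS 6-2 [J2]: (7,2,4)
C 1-4 [J2]: (7,2,5)
P 6-1 [J1]: (7,3,5)
link7: (8,3,5)
R 0-7 [J1]: (8,4,5)
R 6-7 [J1]: (8,5,5)
C 7-3 [J2]: (8,5,6)
Grübler: 3·7 − 2·5 − 6 = 5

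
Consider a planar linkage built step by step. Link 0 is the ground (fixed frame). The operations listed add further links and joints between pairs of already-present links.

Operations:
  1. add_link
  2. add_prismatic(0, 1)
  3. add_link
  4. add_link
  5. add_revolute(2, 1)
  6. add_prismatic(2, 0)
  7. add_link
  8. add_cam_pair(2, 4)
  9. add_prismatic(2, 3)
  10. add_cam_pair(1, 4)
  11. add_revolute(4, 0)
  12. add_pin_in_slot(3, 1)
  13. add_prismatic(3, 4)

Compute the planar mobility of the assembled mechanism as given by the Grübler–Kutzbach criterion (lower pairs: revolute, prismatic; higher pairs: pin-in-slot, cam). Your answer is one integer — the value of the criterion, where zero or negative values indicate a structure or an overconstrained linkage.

M = -3

ground; <1,0,0>
#1 <2,0,0>
P:0↔1 J1 <2,1,0>
#2 <3,1,0>
#3 <4,1,0>
R:2↔1 J1 <4,2,0>
P:2↔0 J1 <4,3,0>
#4 <5,3,0>
C:2↔4 J2 <5,3,1>
P:2↔3 J1 <5,4,1>
C:1↔4 J2 <5,4,2>
R:4↔0 J1 <5,5,2>
PS:3↔1 J2 <5,5,3>
P:3↔4 J1 <5,6,3>
3×4 − 2×6 − 1×3 = -3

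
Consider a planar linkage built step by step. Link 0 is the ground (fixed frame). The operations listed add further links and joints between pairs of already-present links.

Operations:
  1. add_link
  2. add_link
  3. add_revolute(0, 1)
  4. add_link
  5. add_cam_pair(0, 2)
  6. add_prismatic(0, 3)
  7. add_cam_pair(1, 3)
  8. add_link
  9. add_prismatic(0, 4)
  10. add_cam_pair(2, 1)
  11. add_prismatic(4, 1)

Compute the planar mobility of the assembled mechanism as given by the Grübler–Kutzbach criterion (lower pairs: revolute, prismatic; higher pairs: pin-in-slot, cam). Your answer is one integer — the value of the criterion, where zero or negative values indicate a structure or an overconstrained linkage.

ground; <1,0,0>
#1 <2,0,0>
#2 <3,0,0>
R:0↔1 J1 <3,1,0>
#3 <4,1,0>
C:0↔2 J2 <4,1,1>
P:0↔3 J1 <4,2,1>
C:1↔3 J2 <4,2,2>
#4 <5,2,2>
P:0↔4 J1 <5,3,2>
C:2↔1 J2 <5,3,3>
P:4↔1 J1 <5,4,3>
3×4 − 2×4 − 1×3 = 1

M = 1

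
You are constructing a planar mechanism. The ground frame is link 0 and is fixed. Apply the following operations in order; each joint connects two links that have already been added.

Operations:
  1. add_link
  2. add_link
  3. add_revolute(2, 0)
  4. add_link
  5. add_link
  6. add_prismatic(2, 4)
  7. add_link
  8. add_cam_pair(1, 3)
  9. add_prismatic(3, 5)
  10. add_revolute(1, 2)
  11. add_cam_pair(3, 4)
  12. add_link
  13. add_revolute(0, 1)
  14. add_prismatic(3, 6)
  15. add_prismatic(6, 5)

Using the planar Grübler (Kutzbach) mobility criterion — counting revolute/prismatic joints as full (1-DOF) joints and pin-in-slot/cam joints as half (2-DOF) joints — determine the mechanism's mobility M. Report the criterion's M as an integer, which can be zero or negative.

M = 2

(L,J1,J2)=(1,0,0); link0 fixed
link1: (2,0,0)
link2: (3,0,0)
R 2-0 [J1]: (3,1,0)
link3: (4,1,0)
link4: (5,1,0)
P 2-4 [J1]: (5,2,0)
link5: (6,2,0)
C 1-3 [J2]: (6,2,1)
P 3-5 [J1]: (6,3,1)
R 1-2 [J1]: (6,4,1)
C 3-4 [J2]: (6,4,2)
link6: (7,4,2)
R 0-1 [J1]: (7,5,2)
P 3-6 [J1]: (7,6,2)
P 6-5 [J1]: (7,7,2)
Grübler: 3·6 − 2·7 − 2 = 2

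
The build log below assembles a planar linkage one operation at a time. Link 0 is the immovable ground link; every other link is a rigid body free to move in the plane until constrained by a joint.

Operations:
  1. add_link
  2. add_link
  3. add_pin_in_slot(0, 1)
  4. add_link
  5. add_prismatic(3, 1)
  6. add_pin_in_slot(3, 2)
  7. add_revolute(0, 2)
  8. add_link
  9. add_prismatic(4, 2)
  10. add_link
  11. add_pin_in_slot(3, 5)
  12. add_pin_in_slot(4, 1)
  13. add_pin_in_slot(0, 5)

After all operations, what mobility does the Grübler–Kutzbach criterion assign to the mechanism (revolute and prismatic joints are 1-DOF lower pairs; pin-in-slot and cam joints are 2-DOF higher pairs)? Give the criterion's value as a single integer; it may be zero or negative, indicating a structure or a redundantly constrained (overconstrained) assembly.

L=1 J1=0 J2=0
add link → L=2 J1=0 J2=0
add link → L=3 J1=0 J2=0
PS@0,1 dof=2 J2 → L=3 J1=0 J2=1
add link → L=4 J1=0 J2=1
P@3,1 dof=1 J1 → L=4 J1=1 J2=1
PS@3,2 dof=2 J2 → L=4 J1=1 J2=2
R@0,2 dof=1 J1 → L=4 J1=2 J2=2
add link → L=5 J1=2 J2=2
P@4,2 dof=1 J1 → L=5 J1=3 J2=2
add link → L=6 J1=3 J2=2
PS@3,5 dof=2 J2 → L=6 J1=3 J2=3
PS@4,1 dof=2 J2 → L=6 J1=3 J2=4
PS@0,5 dof=2 J2 → L=6 J1=3 J2=5
M=3(L−1)−2J1−J2=3·5−2·3−5=4

M = 4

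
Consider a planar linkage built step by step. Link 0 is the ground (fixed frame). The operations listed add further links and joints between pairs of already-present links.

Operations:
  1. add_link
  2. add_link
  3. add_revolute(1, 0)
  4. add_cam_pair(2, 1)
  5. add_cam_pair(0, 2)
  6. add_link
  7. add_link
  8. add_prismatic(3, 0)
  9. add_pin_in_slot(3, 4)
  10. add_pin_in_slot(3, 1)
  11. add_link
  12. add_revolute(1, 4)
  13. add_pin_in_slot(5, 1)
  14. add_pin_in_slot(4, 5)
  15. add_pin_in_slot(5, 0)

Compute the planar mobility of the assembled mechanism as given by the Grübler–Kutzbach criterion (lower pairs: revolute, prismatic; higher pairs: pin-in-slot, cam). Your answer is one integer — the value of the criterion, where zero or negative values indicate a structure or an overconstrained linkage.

M = 2

[1;0;0] (link 0 is ground)
L+ [2;0;0]
L+ [3;0;0]
R(1,0)∈J1 [3;1;0]
C(2,1)∈J2 [3;1;1]
C(0,2)∈J2 [3;1;2]
L+ [4;1;2]
L+ [5;1;2]
P(3,0)∈J1 [5;2;2]
PS(3,4)∈J2 [5;2;3]
PS(3,1)∈J2 [5;2;4]
L+ [6;2;4]
R(1,4)∈J1 [6;3;4]
PS(5,1)∈J2 [6;3;5]
PS(4,5)∈J2 [6;3;6]
PS(5,0)∈J2 [6;3;7]
mobility = 15 − 6 − 7 = 2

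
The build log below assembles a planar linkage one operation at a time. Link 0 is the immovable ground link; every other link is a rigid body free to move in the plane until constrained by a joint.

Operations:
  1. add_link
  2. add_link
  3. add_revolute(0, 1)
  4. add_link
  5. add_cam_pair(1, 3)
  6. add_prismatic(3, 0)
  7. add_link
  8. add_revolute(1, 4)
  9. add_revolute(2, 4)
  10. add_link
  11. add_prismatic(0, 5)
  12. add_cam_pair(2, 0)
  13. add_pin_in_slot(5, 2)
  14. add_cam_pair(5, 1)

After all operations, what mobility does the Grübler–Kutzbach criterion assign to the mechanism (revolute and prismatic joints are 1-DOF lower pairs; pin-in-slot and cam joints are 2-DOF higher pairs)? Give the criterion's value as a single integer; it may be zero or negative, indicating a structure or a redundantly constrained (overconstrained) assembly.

L=1 J1=0 J2=0
add link → L=2 J1=0 J2=0
add link → L=3 J1=0 J2=0
R@0,1 dof=1 J1 → L=3 J1=1 J2=0
add link → L=4 J1=1 J2=0
C@1,3 dof=2 J2 → L=4 J1=1 J2=1
P@3,0 dof=1 J1 → L=4 J1=2 J2=1
add link → L=5 J1=2 J2=1
R@1,4 dof=1 J1 → L=5 J1=3 J2=1
R@2,4 dof=1 J1 → L=5 J1=4 J2=1
add link → L=6 J1=4 J2=1
P@0,5 dof=1 J1 → L=6 J1=5 J2=1
C@2,0 dof=2 J2 → L=6 J1=5 J2=2
PS@5,2 dof=2 J2 → L=6 J1=5 J2=3
C@5,1 dof=2 J2 → L=6 J1=5 J2=4
M=3(L−1)−2J1−J2=3·5−2·5−4=1

M = 1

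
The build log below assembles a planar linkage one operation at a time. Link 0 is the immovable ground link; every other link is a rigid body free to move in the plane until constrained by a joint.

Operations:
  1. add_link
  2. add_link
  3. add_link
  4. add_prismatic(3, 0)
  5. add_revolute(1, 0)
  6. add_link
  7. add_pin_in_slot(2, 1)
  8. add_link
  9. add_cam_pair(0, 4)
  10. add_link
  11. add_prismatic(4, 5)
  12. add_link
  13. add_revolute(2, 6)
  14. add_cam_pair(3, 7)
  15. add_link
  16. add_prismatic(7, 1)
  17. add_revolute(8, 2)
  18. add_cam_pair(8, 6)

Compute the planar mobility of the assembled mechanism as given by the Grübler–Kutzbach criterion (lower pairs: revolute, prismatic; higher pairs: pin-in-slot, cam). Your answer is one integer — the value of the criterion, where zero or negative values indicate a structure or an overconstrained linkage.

M = 8

ground; <1,0,0>
#1 <2,0,0>
#2 <3,0,0>
#3 <4,0,0>
P:3↔0 J1 <4,1,0>
R:1↔0 J1 <4,2,0>
#4 <5,2,0>
PS:2↔1 J2 <5,2,1>
#5 <6,2,1>
C:0↔4 J2 <6,2,2>
#6 <7,2,2>
P:4↔5 J1 <7,3,2>
#7 <8,3,2>
R:2↔6 J1 <8,4,2>
C:3↔7 J2 <8,4,3>
#8 <9,4,3>
P:7↔1 J1 <9,5,3>
R:8↔2 J1 <9,6,3>
C:8↔6 J2 <9,6,4>
3×8 − 2×6 − 1×4 = 8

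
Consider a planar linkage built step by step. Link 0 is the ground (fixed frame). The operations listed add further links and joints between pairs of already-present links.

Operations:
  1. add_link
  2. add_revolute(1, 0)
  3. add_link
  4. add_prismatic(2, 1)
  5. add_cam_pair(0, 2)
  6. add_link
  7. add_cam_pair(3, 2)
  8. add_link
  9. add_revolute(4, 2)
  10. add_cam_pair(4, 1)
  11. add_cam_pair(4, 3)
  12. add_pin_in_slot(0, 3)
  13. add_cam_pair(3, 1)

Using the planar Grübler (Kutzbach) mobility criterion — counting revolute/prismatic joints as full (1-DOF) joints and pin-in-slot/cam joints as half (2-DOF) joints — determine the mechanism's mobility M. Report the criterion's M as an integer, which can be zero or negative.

M = 0

ground; <1,0,0>
#1 <2,0,0>
R:1↔0 J1 <2,1,0>
#2 <3,1,0>
P:2↔1 J1 <3,2,0>
C:0↔2 J2 <3,2,1>
#3 <4,2,1>
C:3↔2 J2 <4,2,2>
#4 <5,2,2>
R:4↔2 J1 <5,3,2>
C:4↔1 J2 <5,3,3>
C:4↔3 J2 <5,3,4>
PS:0↔3 J2 <5,3,5>
C:3↔1 J2 <5,3,6>
3×4 − 2×3 − 1×6 = 0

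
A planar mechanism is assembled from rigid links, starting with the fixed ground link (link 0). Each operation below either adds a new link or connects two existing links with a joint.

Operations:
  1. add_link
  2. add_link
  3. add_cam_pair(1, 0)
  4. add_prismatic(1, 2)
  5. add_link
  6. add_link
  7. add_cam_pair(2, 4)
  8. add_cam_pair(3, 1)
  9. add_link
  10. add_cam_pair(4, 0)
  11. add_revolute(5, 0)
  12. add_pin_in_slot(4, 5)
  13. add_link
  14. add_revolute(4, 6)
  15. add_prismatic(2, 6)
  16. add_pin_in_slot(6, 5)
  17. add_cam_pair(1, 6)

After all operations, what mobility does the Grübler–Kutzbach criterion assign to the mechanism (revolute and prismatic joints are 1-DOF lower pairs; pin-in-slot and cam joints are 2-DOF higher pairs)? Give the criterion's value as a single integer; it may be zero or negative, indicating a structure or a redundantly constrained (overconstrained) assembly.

M = 3

link 0 = ground. State L|J1|J2 = 1|0|0
+link1  2|0|0
+link2  3|0|0
C(1,0) f=2→J2  3|0|1
P(1,2) f=1→J1  3|1|1
+link3  4|1|1
+link4  5|1|1
C(2,4) f=2→J2  5|1|2
C(3,1) f=2→J2  5|1|3
+link5  6|1|3
C(4,0) f=2→J2  6|1|4
R(5,0) f=1→J1  6|2|4
PS(4,5) f=2→J2  6|2|5
+link6  7|2|5
R(4,6) f=1→J1  7|3|5
P(2,6) f=1→J1  7|4|5
PS(6,5) f=2→J2  7|4|6
C(1,6) f=2→J2  7|4|7
M = 3(7−1)−2·4−7 = 18−8−7 = 3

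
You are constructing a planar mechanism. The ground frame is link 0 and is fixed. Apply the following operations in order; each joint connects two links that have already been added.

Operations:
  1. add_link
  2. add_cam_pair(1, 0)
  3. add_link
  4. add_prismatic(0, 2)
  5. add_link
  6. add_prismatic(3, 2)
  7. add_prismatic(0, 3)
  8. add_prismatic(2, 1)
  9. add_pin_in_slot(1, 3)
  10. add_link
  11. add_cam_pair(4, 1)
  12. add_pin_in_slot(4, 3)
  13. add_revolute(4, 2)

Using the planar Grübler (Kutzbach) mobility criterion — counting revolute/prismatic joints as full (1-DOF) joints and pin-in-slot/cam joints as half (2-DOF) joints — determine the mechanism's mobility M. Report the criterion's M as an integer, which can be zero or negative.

[1;0;0] (link 0 is ground)
L+ [2;0;0]
C(1,0)∈J2 [2;0;1]
L+ [3;0;1]
P(0,2)∈J1 [3;1;1]
L+ [4;1;1]
P(3,2)∈J1 [4;2;1]
P(0,3)∈J1 [4;3;1]
P(2,1)∈J1 [4;4;1]
PS(1,3)∈J2 [4;4;2]
L+ [5;4;2]
C(4,1)∈J2 [5;4;3]
PS(4,3)∈J2 [5;4;4]
R(4,2)∈J1 [5;5;4]
mobility = 12 − 10 − 4 = -2

M = -2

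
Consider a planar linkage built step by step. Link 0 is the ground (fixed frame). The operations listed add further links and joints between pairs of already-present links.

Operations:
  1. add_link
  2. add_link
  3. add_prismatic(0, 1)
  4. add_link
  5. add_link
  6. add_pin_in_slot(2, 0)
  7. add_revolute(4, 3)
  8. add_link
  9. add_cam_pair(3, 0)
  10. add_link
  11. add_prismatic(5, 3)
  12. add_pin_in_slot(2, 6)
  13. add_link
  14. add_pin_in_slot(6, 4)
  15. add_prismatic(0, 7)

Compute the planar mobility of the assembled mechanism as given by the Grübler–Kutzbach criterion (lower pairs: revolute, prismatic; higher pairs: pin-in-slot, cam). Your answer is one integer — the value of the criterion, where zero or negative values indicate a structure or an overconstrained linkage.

(L,J1,J2)=(1,0,0); link0 fixed
link1: (2,0,0)
link2: (3,0,0)
P 0-1 [J1]: (3,1,0)
link3: (4,1,0)
link4: (5,1,0)
PS 2-0 [J2]: (5,1,1)
R 4-3 [J1]: (5,2,1)
link5: (6,2,1)
C 3-0 [J2]: (6,2,2)
link6: (7,2,2)
P 5-3 [J1]: (7,3,2)
PS 2-6 [J2]: (7,3,3)
link7: (8,3,3)
PS 6-4 [J2]: (8,3,4)
P 0-7 [J1]: (8,4,4)
Grübler: 3·7 − 2·4 − 4 = 9

M = 9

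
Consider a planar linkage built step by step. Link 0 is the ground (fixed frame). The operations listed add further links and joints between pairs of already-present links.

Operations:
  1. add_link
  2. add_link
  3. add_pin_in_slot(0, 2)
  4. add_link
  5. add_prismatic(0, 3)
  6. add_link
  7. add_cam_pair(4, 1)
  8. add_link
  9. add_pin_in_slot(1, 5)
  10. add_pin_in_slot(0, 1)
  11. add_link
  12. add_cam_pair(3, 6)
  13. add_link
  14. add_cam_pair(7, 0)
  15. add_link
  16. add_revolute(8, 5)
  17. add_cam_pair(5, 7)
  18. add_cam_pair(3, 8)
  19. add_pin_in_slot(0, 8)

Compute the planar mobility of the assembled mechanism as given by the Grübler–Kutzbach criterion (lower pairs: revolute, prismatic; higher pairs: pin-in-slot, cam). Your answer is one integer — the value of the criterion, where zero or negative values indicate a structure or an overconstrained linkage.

M = 11

ground; <1,0,0>
#1 <2,0,0>
#2 <3,0,0>
PS:0↔2 J2 <3,0,1>
#3 <4,0,1>
P:0↔3 J1 <4,1,1>
#4 <5,1,1>
C:4↔1 J2 <5,1,2>
#5 <6,1,2>
PS:1↔5 J2 <6,1,3>
PS:0↔1 J2 <6,1,4>
#6 <7,1,4>
C:3↔6 J2 <7,1,5>
#7 <8,1,5>
C:7↔0 J2 <8,1,6>
#8 <9,1,6>
R:8↔5 J1 <9,2,6>
C:5↔7 J2 <9,2,7>
C:3↔8 J2 <9,2,8>
PS:0↔8 J2 <9,2,9>
3×8 − 2×2 − 1×9 = 11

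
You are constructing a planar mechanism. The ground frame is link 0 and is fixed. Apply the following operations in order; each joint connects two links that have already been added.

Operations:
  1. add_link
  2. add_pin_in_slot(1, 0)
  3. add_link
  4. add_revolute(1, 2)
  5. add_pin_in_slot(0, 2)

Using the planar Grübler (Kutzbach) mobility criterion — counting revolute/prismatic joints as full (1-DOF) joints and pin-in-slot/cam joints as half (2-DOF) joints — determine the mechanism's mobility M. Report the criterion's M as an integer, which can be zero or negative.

M = 2

L=1 J1=0 J2=0
add link → L=2 J1=0 J2=0
PS@1,0 dof=2 J2 → L=2 J1=0 J2=1
add link → L=3 J1=0 J2=1
R@1,2 dof=1 J1 → L=3 J1=1 J2=1
PS@0,2 dof=2 J2 → L=3 J1=1 J2=2
M=3(L−1)−2J1−J2=3·2−2·1−2=2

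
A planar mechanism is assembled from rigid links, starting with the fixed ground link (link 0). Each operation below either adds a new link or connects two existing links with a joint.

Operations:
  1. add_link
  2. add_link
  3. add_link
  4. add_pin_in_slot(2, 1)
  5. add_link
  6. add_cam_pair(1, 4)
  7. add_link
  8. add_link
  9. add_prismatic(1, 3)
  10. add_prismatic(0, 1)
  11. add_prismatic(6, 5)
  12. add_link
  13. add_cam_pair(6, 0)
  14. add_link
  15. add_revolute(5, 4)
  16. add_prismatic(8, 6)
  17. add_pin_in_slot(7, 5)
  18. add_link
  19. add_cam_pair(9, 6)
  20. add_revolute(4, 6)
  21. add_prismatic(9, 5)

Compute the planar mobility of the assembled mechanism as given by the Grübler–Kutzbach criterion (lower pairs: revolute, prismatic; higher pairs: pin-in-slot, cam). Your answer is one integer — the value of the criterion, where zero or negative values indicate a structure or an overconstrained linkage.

(L,J1,J2)=(1,0,0); link0 fixed
link1: (2,0,0)
link2: (3,0,0)
link3: (4,0,0)
PS 2-1 [J2]: (4,0,1)
link4: (5,0,1)
C 1-4 [J2]: (5,0,2)
link5: (6,0,2)
link6: (7,0,2)
P 1-3 [J1]: (7,1,2)
P 0-1 [J1]: (7,2,2)
P 6-5 [J1]: (7,3,2)
link7: (8,3,2)
C 6-0 [J2]: (8,3,3)
link8: (9,3,3)
R 5-4 [J1]: (9,4,3)
P 8-6 [J1]: (9,5,3)
PS 7-5 [J2]: (9,5,4)
link9: (10,5,4)
C 9-6 [J2]: (10,5,5)
R 4-6 [J1]: (10,6,5)
P 9-5 [J1]: (10,7,5)
Grübler: 3·9 − 2·7 − 5 = 8

M = 8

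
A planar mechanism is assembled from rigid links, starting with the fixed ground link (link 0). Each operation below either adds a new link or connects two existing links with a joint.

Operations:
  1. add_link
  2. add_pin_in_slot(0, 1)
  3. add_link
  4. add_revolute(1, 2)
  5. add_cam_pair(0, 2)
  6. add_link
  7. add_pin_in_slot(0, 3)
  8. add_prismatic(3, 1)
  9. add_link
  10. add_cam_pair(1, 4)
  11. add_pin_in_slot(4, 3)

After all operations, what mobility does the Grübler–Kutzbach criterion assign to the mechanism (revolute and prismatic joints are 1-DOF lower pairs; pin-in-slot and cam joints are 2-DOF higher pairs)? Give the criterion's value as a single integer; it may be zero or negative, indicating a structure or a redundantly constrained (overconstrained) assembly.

M = 3

link 0 = ground. State L|J1|J2 = 1|0|0
+link1  2|0|0
PS(0,1) f=2→J2  2|0|1
+link2  3|0|1
R(1,2) f=1→J1  3|1|1
C(0,2) f=2→J2  3|1|2
+link3  4|1|2
PS(0,3) f=2→J2  4|1|3
P(3,1) f=1→J1  4|2|3
+link4  5|2|3
C(1,4) f=2→J2  5|2|4
PS(4,3) f=2→J2  5|2|5
M = 3(5−1)−2·2−5 = 12−4−5 = 3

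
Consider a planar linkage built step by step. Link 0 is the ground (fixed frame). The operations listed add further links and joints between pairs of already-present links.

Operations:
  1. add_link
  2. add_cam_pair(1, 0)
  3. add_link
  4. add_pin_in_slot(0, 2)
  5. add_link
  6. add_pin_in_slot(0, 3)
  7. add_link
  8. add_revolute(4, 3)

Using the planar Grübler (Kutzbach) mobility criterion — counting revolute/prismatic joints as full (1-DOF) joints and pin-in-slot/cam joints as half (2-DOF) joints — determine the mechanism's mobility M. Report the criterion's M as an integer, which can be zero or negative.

link 0 = ground. State L|J1|J2 = 1|0|0
+link1  2|0|0
C(1,0) f=2→J2  2|0|1
+link2  3|0|1
PS(0,2) f=2→J2  3|0|2
+link3  4|0|2
PS(0,3) f=2→J2  4|0|3
+link4  5|0|3
R(4,3) f=1→J1  5|1|3
M = 3(5−1)−2·1−3 = 12−2−3 = 7

M = 7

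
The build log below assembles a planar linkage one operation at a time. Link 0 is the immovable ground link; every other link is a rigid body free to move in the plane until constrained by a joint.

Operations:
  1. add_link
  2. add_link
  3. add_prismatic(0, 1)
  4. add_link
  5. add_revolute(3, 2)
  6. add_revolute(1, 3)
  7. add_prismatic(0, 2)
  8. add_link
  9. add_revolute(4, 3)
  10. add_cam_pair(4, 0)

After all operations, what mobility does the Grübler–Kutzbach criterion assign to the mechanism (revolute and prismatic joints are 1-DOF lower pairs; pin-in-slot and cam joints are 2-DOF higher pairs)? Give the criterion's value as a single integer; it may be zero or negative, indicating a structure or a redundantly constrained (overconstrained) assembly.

ground; <1,0,0>
#1 <2,0,0>
#2 <3,0,0>
P:0↔1 J1 <3,1,0>
#3 <4,1,0>
R:3↔2 J1 <4,2,0>
R:1↔3 J1 <4,3,0>
P:0↔2 J1 <4,4,0>
#4 <5,4,0>
R:4↔3 J1 <5,5,0>
C:4↔0 J2 <5,5,1>
3×4 − 2×5 − 1×1 = 1

M = 1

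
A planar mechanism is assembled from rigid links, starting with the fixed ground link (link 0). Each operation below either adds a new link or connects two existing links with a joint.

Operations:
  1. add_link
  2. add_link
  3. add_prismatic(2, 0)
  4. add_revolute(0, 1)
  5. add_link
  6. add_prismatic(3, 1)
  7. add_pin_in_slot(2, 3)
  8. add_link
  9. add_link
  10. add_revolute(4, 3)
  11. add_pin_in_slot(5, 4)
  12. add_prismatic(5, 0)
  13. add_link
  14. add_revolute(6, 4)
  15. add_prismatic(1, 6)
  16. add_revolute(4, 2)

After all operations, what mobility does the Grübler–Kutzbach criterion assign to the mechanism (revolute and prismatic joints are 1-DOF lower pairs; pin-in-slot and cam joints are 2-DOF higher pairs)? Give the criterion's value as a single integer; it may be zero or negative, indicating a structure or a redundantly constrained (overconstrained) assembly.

(L,J1,J2)=(1,0,0); link0 fixed
link1: (2,0,0)
link2: (3,0,0)
P 2-0 [J1]: (3,1,0)
R 0-1 [J1]: (3,2,0)
link3: (4,2,0)
P 3-1 [J1]: (4,3,0)
PS 2-3 [J2]: (4,3,1)
link4: (5,3,1)
link5: (6,3,1)
R 4-3 [J1]: (6,4,1)
PS 5-4 [J2]: (6,4,2)
P 5-0 [J1]: (6,5,2)
link6: (7,5,2)
R 6-4 [J1]: (7,6,2)
P 1-6 [J1]: (7,7,2)
R 4-2 [J1]: (7,8,2)
Grübler: 3·6 − 2·8 − 2 = 0

M = 0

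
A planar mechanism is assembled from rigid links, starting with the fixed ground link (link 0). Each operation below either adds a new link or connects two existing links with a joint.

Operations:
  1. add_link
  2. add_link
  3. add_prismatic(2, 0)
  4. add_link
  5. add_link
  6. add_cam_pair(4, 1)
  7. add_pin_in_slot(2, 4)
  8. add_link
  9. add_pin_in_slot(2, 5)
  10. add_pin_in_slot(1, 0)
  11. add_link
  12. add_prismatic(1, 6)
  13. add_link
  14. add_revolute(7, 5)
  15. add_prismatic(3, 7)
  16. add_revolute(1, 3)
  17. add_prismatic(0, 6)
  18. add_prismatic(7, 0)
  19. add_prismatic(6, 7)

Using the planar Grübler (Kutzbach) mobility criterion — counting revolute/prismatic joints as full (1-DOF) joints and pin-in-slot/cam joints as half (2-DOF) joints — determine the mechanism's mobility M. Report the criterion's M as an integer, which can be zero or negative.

ground; <1,0,0>
#1 <2,0,0>
#2 <3,0,0>
P:2↔0 J1 <3,1,0>
#3 <4,1,0>
#4 <5,1,0>
C:4↔1 J2 <5,1,1>
PS:2↔4 J2 <5,1,2>
#5 <6,1,2>
PS:2↔5 J2 <6,1,3>
PS:1↔0 J2 <6,1,4>
#6 <7,1,4>
P:1↔6 J1 <7,2,4>
#7 <8,2,4>
R:7↔5 J1 <8,3,4>
P:3↔7 J1 <8,4,4>
R:1↔3 J1 <8,5,4>
P:0↔6 J1 <8,6,4>
P:7↔0 J1 <8,7,4>
P:6↔7 J1 <8,8,4>
3×7 − 2×8 − 1×4 = 1

M = 1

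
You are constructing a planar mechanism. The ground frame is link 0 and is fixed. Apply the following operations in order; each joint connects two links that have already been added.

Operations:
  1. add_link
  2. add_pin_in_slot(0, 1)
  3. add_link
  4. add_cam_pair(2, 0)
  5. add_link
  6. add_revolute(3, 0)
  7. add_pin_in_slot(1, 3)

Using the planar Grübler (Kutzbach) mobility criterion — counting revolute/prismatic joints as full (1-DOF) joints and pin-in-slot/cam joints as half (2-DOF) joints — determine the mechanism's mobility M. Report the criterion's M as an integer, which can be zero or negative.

L=1 J1=0 J2=0
add link → L=2 J1=0 J2=0
PS@0,1 dof=2 J2 → L=2 J1=0 J2=1
add link → L=3 J1=0 J2=1
C@2,0 dof=2 J2 → L=3 J1=0 J2=2
add link → L=4 J1=0 J2=2
R@3,0 dof=1 J1 → L=4 J1=1 J2=2
PS@1,3 dof=2 J2 → L=4 J1=1 J2=3
M=3(L−1)−2J1−J2=3·3−2·1−3=4

M = 4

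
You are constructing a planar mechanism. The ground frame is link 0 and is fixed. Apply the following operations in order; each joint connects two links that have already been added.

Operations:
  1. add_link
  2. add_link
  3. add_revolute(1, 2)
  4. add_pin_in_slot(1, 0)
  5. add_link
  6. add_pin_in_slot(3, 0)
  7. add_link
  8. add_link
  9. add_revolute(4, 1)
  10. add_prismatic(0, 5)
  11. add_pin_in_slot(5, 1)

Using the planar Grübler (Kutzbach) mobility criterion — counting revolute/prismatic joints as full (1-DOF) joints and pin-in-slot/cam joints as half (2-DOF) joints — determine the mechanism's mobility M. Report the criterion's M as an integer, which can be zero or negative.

link 0 = ground. State L|J1|J2 = 1|0|0
+link1  2|0|0
+link2  3|0|0
R(1,2) f=1→J1  3|1|0
PS(1,0) f=2→J2  3|1|1
+link3  4|1|1
PS(3,0) f=2→J2  4|1|2
+link4  5|1|2
+link5  6|1|2
R(4,1) f=1→J1  6|2|2
P(0,5) f=1→J1  6|3|2
PS(5,1) f=2→J2  6|3|3
M = 3(6−1)−2·3−3 = 15−6−3 = 6

M = 6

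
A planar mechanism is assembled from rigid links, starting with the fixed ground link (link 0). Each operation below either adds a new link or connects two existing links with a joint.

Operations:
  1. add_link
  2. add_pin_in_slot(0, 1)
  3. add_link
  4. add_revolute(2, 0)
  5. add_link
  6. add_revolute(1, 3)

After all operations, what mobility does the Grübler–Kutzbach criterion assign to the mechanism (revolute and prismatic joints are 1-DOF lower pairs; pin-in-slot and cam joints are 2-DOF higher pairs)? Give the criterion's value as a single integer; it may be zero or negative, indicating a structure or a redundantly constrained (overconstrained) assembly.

M = 4

[1;0;0] (link 0 is ground)
L+ [2;0;0]
PS(0,1)∈J2 [2;0;1]
L+ [3;0;1]
R(2,0)∈J1 [3;1;1]
L+ [4;1;1]
R(1,3)∈J1 [4;2;1]
mobility = 9 − 4 − 1 = 4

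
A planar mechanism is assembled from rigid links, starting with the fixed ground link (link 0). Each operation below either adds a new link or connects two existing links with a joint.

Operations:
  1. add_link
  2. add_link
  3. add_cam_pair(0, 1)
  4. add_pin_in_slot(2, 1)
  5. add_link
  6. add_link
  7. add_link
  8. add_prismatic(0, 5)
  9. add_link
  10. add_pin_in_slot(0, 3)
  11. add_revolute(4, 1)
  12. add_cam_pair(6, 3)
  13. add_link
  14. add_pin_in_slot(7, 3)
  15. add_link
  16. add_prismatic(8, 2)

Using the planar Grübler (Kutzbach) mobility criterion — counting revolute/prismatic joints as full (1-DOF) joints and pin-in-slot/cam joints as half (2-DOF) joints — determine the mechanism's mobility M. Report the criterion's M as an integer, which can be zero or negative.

M = 13

L=1 J1=0 J2=0
add link → L=2 J1=0 J2=0
add link → L=3 J1=0 J2=0
C@0,1 dof=2 J2 → L=3 J1=0 J2=1
PS@2,1 dof=2 J2 → L=3 J1=0 J2=2
add link → L=4 J1=0 J2=2
add link → L=5 J1=0 J2=2
add link → L=6 J1=0 J2=2
P@0,5 dof=1 J1 → L=6 J1=1 J2=2
add link → L=7 J1=1 J2=2
PS@0,3 dof=2 J2 → L=7 J1=1 J2=3
R@4,1 dof=1 J1 → L=7 J1=2 J2=3
C@6,3 dof=2 J2 → L=7 J1=2 J2=4
add link → L=8 J1=2 J2=4
PS@7,3 dof=2 J2 → L=8 J1=2 J2=5
add link → L=9 J1=2 J2=5
P@8,2 dof=1 J1 → L=9 J1=3 J2=5
M=3(L−1)−2J1−J2=3·8−2·3−5=13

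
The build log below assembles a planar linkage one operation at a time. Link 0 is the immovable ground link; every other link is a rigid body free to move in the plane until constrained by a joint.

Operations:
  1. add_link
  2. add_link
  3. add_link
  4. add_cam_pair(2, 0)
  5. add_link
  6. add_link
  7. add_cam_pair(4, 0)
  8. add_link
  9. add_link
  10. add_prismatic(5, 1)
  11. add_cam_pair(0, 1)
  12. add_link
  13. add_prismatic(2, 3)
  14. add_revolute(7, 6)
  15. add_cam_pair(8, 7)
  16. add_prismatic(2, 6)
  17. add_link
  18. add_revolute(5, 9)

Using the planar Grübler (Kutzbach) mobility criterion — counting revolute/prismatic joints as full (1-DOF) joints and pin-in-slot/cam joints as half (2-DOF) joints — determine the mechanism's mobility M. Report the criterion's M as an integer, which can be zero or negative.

M = 13

ground; <1,0,0>
#1 <2,0,0>
#2 <3,0,0>
#3 <4,0,0>
C:2↔0 J2 <4,0,1>
#4 <5,0,1>
#5 <6,0,1>
C:4↔0 J2 <6,0,2>
#6 <7,0,2>
#7 <8,0,2>
P:5↔1 J1 <8,1,2>
C:0↔1 J2 <8,1,3>
#8 <9,1,3>
P:2↔3 J1 <9,2,3>
R:7↔6 J1 <9,3,3>
C:8↔7 J2 <9,3,4>
P:2↔6 J1 <9,4,4>
#9 <10,4,4>
R:5↔9 J1 <10,5,4>
3×9 − 2×5 − 1×4 = 13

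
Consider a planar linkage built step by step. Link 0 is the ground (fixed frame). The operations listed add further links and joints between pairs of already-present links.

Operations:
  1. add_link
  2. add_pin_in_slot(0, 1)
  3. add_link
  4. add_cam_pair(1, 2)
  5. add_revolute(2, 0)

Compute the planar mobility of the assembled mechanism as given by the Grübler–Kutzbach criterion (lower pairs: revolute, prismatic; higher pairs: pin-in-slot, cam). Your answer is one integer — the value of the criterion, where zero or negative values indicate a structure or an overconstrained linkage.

M = 2

link 0 = ground. State L|J1|J2 = 1|0|0
+link1  2|0|0
PS(0,1) f=2→J2  2|0|1
+link2  3|0|1
C(1,2) f=2→J2  3|0|2
R(2,0) f=1→J1  3|1|2
M = 3(3−1)−2·1−2 = 6−2−2 = 2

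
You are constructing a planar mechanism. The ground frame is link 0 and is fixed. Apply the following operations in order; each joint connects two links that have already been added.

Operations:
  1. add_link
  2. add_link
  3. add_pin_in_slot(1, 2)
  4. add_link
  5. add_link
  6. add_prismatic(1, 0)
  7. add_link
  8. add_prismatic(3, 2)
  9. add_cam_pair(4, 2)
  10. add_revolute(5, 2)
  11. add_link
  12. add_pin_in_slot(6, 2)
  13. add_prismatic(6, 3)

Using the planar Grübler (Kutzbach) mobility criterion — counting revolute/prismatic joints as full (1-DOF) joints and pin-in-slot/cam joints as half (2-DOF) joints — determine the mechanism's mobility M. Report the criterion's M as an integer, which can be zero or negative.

M = 7

link 0 = ground. State L|J1|J2 = 1|0|0
+link1  2|0|0
+link2  3|0|0
PS(1,2) f=2→J2  3|0|1
+link3  4|0|1
+link4  5|0|1
P(1,0) f=1→J1  5|1|1
+link5  6|1|1
P(3,2) f=1→J1  6|2|1
C(4,2) f=2→J2  6|2|2
R(5,2) f=1→J1  6|3|2
+link6  7|3|2
PS(6,2) f=2→J2  7|3|3
P(6,3) f=1→J1  7|4|3
M = 3(7−1)−2·4−3 = 18−8−3 = 7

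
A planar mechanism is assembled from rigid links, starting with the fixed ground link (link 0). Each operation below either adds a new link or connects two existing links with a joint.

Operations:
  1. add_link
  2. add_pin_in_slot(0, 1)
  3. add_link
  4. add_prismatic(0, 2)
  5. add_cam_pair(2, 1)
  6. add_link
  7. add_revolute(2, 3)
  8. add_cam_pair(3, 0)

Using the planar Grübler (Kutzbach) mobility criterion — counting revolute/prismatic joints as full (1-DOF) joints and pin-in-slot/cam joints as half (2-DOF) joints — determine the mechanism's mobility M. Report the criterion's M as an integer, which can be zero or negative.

M = 2

[1;0;0] (link 0 is ground)
L+ [2;0;0]
PS(0,1)∈J2 [2;0;1]
L+ [3;0;1]
P(0,2)∈J1 [3;1;1]
C(2,1)∈J2 [3;1;2]
L+ [4;1;2]
R(2,3)∈J1 [4;2;2]
C(3,0)∈J2 [4;2;3]
mobility = 9 − 4 − 3 = 2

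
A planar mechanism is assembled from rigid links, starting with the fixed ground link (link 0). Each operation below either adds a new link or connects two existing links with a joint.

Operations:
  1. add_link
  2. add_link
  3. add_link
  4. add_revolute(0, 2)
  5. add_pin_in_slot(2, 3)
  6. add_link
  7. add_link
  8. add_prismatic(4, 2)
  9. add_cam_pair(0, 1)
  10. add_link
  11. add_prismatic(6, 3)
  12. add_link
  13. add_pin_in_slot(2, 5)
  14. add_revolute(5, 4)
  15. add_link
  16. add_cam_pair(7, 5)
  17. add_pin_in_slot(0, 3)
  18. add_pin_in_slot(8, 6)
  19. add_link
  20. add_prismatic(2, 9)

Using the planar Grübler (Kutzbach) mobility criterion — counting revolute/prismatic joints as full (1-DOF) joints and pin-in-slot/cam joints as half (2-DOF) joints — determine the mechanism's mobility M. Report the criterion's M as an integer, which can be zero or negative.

M = 11

ground; <1,0,0>
#1 <2,0,0>
#2 <3,0,0>
#3 <4,0,0>
R:0↔2 J1 <4,1,0>
PS:2↔3 J2 <4,1,1>
#4 <5,1,1>
#5 <6,1,1>
P:4↔2 J1 <6,2,1>
C:0↔1 J2 <6,2,2>
#6 <7,2,2>
P:6↔3 J1 <7,3,2>
#7 <8,3,2>
PS:2↔5 J2 <8,3,3>
R:5↔4 J1 <8,4,3>
#8 <9,4,3>
C:7↔5 J2 <9,4,4>
PS:0↔3 J2 <9,4,5>
PS:8↔6 J2 <9,4,6>
#9 <10,4,6>
P:2↔9 J1 <10,5,6>
3×9 − 2×5 − 1×6 = 11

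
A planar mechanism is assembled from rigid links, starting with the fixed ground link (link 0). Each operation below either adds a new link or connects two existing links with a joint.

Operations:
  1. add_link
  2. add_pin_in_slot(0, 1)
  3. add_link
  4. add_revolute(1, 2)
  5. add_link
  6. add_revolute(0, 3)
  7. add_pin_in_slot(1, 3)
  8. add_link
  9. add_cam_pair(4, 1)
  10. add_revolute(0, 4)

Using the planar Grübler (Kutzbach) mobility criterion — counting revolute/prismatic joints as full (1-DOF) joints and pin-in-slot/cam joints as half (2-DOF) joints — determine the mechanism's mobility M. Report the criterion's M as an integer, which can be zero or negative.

ground; <1,0,0>
#1 <2,0,0>
PS:0↔1 J2 <2,0,1>
#2 <3,0,1>
R:1↔2 J1 <3,1,1>
#3 <4,1,1>
R:0↔3 J1 <4,2,1>
PS:1↔3 J2 <4,2,2>
#4 <5,2,2>
C:4↔1 J2 <5,2,3>
R:0↔4 J1 <5,3,3>
3×4 − 2×3 − 1×3 = 3

M = 3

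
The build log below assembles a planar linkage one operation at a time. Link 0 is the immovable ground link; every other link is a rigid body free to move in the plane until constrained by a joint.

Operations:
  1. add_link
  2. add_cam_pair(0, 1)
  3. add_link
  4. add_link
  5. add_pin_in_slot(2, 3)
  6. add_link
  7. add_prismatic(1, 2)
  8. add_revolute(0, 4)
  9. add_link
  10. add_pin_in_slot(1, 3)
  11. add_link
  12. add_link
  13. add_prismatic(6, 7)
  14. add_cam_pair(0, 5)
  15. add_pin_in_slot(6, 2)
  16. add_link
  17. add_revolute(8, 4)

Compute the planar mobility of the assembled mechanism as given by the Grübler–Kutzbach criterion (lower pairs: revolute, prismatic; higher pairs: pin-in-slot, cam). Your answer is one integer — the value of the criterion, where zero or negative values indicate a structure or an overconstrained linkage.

ground; <1,0,0>
#1 <2,0,0>
C:0↔1 J2 <2,0,1>
#2 <3,0,1>
#3 <4,0,1>
PS:2↔3 J2 <4,0,2>
#4 <5,0,2>
P:1↔2 J1 <5,1,2>
R:0↔4 J1 <5,2,2>
#5 <6,2,2>
PS:1↔3 J2 <6,2,3>
#6 <7,2,3>
#7 <8,2,3>
P:6↔7 J1 <8,3,3>
C:0↔5 J2 <8,3,4>
PS:6↔2 J2 <8,3,5>
#8 <9,3,5>
R:8↔4 J1 <9,4,5>
3×8 − 2×4 − 1×5 = 11

M = 11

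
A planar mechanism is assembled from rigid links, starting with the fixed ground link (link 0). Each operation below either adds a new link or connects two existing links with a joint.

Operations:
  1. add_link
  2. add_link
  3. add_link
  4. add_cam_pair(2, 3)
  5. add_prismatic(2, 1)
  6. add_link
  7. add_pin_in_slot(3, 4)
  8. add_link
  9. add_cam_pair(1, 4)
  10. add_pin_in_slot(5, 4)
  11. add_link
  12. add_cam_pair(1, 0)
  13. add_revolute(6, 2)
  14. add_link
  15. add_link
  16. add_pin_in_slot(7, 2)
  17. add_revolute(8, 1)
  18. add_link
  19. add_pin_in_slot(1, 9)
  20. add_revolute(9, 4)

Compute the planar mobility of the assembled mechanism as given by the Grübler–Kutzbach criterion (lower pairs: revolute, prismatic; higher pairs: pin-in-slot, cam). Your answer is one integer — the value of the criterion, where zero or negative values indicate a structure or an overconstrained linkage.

ground; <1,0,0>
#1 <2,0,0>
#2 <3,0,0>
#3 <4,0,0>
C:2↔3 J2 <4,0,1>
P:2↔1 J1 <4,1,1>
#4 <5,1,1>
PS:3↔4 J2 <5,1,2>
#5 <6,1,2>
C:1↔4 J2 <6,1,3>
PS:5↔4 J2 <6,1,4>
#6 <7,1,4>
C:1↔0 J2 <7,1,5>
R:6↔2 J1 <7,2,5>
#7 <8,2,5>
#8 <9,2,5>
PS:7↔2 J2 <9,2,6>
R:8↔1 J1 <9,3,6>
#9 <10,3,6>
PS:1↔9 J2 <10,3,7>
R:9↔4 J1 <10,4,7>
3×9 − 2×4 − 1×7 = 12

M = 12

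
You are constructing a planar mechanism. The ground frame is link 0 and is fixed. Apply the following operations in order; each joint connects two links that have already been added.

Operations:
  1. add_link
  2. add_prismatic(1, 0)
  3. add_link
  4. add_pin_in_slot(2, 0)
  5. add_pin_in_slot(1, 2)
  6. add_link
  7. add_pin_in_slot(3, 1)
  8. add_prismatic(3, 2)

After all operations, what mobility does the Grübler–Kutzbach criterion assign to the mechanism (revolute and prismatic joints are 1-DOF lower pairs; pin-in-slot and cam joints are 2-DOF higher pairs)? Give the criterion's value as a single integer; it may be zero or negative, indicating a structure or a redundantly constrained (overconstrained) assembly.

link 0 = ground. State L|J1|J2 = 1|0|0
+link1  2|0|0
P(1,0) f=1→J1  2|1|0
+link2  3|1|0
PS(2,0) f=2→J2  3|1|1
PS(1,2) f=2→J2  3|1|2
+link3  4|1|2
PS(3,1) f=2→J2  4|1|3
P(3,2) f=1→J1  4|2|3
M = 3(4−1)−2·2−3 = 9−4−3 = 2

M = 2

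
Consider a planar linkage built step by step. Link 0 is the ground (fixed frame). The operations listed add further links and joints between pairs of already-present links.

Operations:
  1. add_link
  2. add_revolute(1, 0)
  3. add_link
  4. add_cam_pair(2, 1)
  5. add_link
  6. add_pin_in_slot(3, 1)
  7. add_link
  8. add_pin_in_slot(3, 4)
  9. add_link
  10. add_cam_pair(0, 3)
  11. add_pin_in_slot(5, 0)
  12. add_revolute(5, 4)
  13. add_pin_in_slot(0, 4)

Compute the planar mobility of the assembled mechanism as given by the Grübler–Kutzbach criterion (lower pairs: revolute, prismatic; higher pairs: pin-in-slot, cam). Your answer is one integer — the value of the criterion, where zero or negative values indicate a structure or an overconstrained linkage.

M = 5

(L,J1,J2)=(1,0,0); link0 fixed
link1: (2,0,0)
R 1-0 [J1]: (2,1,0)
link2: (3,1,0)
C 2-1 [J2]: (3,1,1)
link3: (4,1,1)
PS 3-1 [J2]: (4,1,2)
link4: (5,1,2)
PS 3-4 [J2]: (5,1,3)
link5: (6,1,3)
C 0-3 [J2]: (6,1,4)
PS 5-0 [J2]: (6,1,5)
R 5-4 [J1]: (6,2,5)
PS 0-4 [J2]: (6,2,6)
Grübler: 3·5 − 2·2 − 6 = 5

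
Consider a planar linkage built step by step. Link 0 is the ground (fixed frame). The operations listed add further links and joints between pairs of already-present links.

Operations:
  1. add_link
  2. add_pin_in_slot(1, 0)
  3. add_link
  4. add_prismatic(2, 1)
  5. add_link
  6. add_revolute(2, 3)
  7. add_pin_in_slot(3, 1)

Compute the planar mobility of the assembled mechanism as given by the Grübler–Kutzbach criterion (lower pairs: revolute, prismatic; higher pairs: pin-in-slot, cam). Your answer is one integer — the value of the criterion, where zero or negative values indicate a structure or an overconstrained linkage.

L=1 J1=0 J2=0
add link → L=2 J1=0 J2=0
PS@1,0 dof=2 J2 → L=2 J1=0 J2=1
add link → L=3 J1=0 J2=1
P@2,1 dof=1 J1 → L=3 J1=1 J2=1
add link → L=4 J1=1 J2=1
R@2,3 dof=1 J1 → L=4 J1=2 J2=1
PS@3,1 dof=2 J2 → L=4 J1=2 J2=2
M=3(L−1)−2J1−J2=3·3−2·2−2=3

M = 3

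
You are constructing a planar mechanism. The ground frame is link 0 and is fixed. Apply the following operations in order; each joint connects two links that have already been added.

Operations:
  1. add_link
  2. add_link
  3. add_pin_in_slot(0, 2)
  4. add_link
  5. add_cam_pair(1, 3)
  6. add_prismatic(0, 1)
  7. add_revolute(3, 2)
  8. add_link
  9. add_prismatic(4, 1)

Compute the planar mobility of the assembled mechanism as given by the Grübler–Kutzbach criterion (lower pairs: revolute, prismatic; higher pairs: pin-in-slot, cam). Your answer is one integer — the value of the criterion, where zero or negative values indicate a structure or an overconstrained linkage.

M = 4

ground; <1,0,0>
#1 <2,0,0>
#2 <3,0,0>
PS:0↔2 J2 <3,0,1>
#3 <4,0,1>
C:1↔3 J2 <4,0,2>
P:0↔1 J1 <4,1,2>
R:3↔2 J1 <4,2,2>
#4 <5,2,2>
P:4↔1 J1 <5,3,2>
3×4 − 2×3 − 1×2 = 4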